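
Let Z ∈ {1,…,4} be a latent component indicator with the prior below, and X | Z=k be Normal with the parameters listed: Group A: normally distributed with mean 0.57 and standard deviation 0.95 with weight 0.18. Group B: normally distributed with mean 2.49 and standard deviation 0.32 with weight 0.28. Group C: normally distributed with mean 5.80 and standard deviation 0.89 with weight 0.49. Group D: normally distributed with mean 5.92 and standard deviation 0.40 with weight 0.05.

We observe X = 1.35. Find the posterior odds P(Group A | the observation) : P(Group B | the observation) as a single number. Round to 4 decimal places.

Since P(k|x) ∝ P(Z=k) f_k(x), the posterior odds are P(Z=i) f_i(x) / (P(Z=j) f_j(x)).
Normal densities:
  p_A = 0.299779
  p_B = 0.00218704
  p_C = 1.67047e-06
  p_D = 4.5132e-29
Odds = (0.18/0.28) × (0.299779/0.00218704) = 0.642857 × 137.071 ≈ 88.1170

88.1170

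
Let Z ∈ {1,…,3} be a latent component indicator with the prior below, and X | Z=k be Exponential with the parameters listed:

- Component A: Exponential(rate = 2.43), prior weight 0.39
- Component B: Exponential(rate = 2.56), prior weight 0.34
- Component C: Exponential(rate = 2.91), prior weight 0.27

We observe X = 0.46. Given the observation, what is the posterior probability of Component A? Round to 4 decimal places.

0.3953

The responsibility of component k is w_k f_k(x) divided by Σ_j w_j f_j(x).
Component likelihoods at x = 0.46:
  L_A = 2.43·e^(−2.43·0.46) = 2.43·e^(−1.1178) = 0.794606
  L_B = 2.56·e^(−2.56·0.46) = 2.56·e^(−1.1776) = 0.788524
  L_C = 2.91·e^(−2.91·0.46) = 2.91·e^(−1.3386) = 0.763038
Multiply by the mixture weights:
  w_A·L_A = 0.39 × 0.794606 = 0.309896
  w_B·L_B = 0.34 × 0.788524 = 0.268098
  w_C·L_C = 0.27 × 0.763038 = 0.20602
Denominator: 0.309896 + 0.268098 + 0.20602 = 0.784015
So the posterior for Component A is 0.309896 / 0.784015 ≈ 0.3953.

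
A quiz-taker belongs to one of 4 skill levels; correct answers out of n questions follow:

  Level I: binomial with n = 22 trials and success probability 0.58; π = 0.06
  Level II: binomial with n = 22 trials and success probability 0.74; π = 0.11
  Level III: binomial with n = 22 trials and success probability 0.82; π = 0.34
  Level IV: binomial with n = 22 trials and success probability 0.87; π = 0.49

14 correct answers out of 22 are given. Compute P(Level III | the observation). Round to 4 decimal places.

Posterior ∝ prior × likelihood, so P(k | x) ∝ π_k f_k(x); normalise over all components.
Evaluate each component's likelihood at the observed value:
  L_I = 0.150947
  L_II = 0.0985981
  L_III = 0.0218984
  L_IV = 0.00371239
Prior × likelihood for each component:
  π_I·L_I = 0.06 × 0.150947 = 0.00905681
  π_II·L_II = 0.11 × 0.0985981 = 0.0108458
  π_III·L_III = 0.34 × 0.0218984 = 0.00744544
  π_IV·L_IV = 0.49 × 0.00371239 = 0.00181907
Denominator: 0.00905681 + 0.0108458 + 0.00744544 + 0.00181907 = 0.0291671
Responsibility of Level III: 0.00744544 / 0.0291671 ≈ 0.2553

0.2553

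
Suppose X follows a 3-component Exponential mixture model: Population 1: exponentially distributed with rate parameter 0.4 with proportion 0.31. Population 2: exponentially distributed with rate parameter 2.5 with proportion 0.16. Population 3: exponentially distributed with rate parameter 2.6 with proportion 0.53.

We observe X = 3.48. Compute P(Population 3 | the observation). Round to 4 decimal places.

0.0052

Apply Bayes' rule: the posterior for each component is proportional to its prior times its likelihood at x.
Evaluate each component's likelihood at the observed value:
  p_1 = 0.4·e^(−0.4·3.48) = 0.4·e^(−1.3920) = 0.0994311
  p_2 = 2.5·e^(−2.5·3.48) = 2.5·e^(−8.7000) = 0.000416465
  p_3 = 2.6·e^(−2.6·3.48) = 2.6·e^(−9.0480) = 0.000305828
Prior × likelihood for each component:
  w_1·p_1 = 0.31 × 0.0994311 = 0.0308236
  w_2·p_2 = 0.16 × 0.000416465 = 6.66343e-05
  w_3·p_3 = 0.53 × 0.000305828 = 0.000162089
Normaliser: 0.0308236 + 6.66343e-05 + 0.000162089 = 0.0310524
So the posterior for Population 3 is 0.000162089 / 0.0310524 ≈ 0.0052.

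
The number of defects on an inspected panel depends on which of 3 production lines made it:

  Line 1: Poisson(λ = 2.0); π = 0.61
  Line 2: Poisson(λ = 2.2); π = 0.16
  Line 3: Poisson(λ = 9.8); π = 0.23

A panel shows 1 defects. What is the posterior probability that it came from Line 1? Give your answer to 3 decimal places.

0.808

The responsibility of component k is P(Z=k) f_k(x) divided by Σ_j P(Z=j) f_j(x).
Component likelihoods at x = 1 defects:
  L_1 = 0.270671
  L_2 = 0.243767
  L_3 = 0.000543426
Prior × likelihood for each component:
  P(Z=1)·L_1 = 0.61 × 0.270671 = 0.165109
  P(Z=2)·L_2 = 0.16 × 0.243767 = 0.0390027
  P(Z=3)·L_3 = 0.23 × 0.000543426 = 0.000124988
Sum: 0.165109 + 0.0390027 + 0.000124988 = 0.204237
Responsibility of Line 1: 0.165109 / 0.204237 ≈ 0.808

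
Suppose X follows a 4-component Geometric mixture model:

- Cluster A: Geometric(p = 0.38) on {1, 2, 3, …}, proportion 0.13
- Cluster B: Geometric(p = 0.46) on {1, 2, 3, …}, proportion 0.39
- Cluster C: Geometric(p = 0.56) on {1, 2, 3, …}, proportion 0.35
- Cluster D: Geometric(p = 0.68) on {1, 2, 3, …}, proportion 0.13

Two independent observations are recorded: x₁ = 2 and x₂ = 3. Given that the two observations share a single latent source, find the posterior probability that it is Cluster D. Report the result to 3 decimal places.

The responsibility of component k is P(Z=k) f_k(x) divided by Σ_j P(Z=j) f_j(x).
Since both observations come from the same component, the likelihood for component k is f_k(x₁)·f_k(x₂).
  L_A = [0.2356] × [0.146072] = 0.0344146
  L_B = [0.2484] × [0.134136] = 0.0333194
  L_C = [0.2464] × [0.108416] = 0.0267137
  L_D = [0.2176] × [0.069632] = 0.0151519
Unnormalised posteriors:
  P(Z=A)·L_A = 0.13 × 0.0344146 = 0.00447389
  P(Z=B)·L_B = 0.39 × 0.0333194 = 0.0129946
  P(Z=C)·L_C = 0.35 × 0.0267137 = 0.0093498
  P(Z=D)·L_D = 0.13 × 0.0151519 = 0.00196975
Evidence: 0.00447389 + 0.0129946 + 0.0093498 + 0.00196975 = 0.028788
Responsibility of Cluster D: 0.00196975 / 0.028788 ≈ 0.068

0.068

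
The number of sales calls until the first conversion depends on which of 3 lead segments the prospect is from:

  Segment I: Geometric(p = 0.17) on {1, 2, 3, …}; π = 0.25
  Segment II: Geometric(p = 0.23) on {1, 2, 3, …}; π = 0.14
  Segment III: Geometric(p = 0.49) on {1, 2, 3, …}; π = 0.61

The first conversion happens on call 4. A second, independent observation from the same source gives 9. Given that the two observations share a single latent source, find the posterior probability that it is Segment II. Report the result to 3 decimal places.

P(component k | x) = π_k·f_k(x) / marginal(x), where marginal(x) = Σ_j π_j·f_j(x).
Since both observations come from the same component, the likelihood for component k is f_k(x₁)·f_k(x₂).
  f_I = [0.17·(1−0.17)^3 = 0.17·0.571787 = 0.0972038] × [0.038289] = 0.00372183
  f_II = [0.23·(1−0.23)^3 = 0.23·0.456533 = 0.105003] × [0.0284219] = 0.00298438
  f_III = [0.49·(1−0.49)^3 = 0.49·0.132651 = 0.064999] × [0.00224263] = 0.000145769
Prior × likelihood for each component:
  π_I·f_I = 0.25 × 0.00372183 = 0.000930458
  π_II·f_II = 0.14 × 0.00298438 = 0.000417813
  π_III·f_III = 0.61 × 0.000145769 = 8.89189e-05
Normaliser: 0.000930458 + 0.000417813 + 8.89189e-05 = 0.00143719
P(Segment II | x) ≈ 0.291

0.291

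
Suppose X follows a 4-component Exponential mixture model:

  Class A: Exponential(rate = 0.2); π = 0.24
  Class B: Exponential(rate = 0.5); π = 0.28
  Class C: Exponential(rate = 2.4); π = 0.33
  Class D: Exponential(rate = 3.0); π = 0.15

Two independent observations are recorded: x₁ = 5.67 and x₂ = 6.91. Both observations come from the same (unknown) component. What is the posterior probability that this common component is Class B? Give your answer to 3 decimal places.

Apply Bayes' rule: the posterior for each component is proportional to its prior times its likelihood at x.
Since both observations come from the same component, the likelihood for component k is f_k(x₁)·f_k(x₂).
  p_A = [0.2·e^(−0.2·5.67) = 0.2·e^(−1.1340) = 0.0643487] × [0.0502152] = 0.00323128
  p_B = [0.5·e^(−0.5·5.67) = 0.5·e^(−2.8350) = 0.0293593] × [0.0157937] = 0.00046369
  p_C = [2.4·e^(−2.4·5.67) = 2.4·e^(−13.6080) = 2.95347e-06] × [1.50616e-07] = 4.4484e-13
  p_D = [3.0·e^(−3.0·5.67) = 3.0·e^(−17.0100) = 1.22962e-07] × [2.97987e-09] = 3.66411e-16
Unnormalised posteriors:
  π_A·p_A = 0.24 × 0.00323128 = 0.000775508
  π_B·p_B = 0.28 × 0.00046369 = 0.000129833
  π_C·p_C = 0.33 × 4.4484e-13 = 1.46797e-13
  π_D·p_D = 0.15 × 3.66411e-16 = 5.49617e-17
Denominator: 0.000775508 + 0.000129833 + 1.46797e-13 + 5.49617e-17 = 0.000905341
Responsibility of Class B: 0.000129833 / 0.000905341 ≈ 0.143

0.143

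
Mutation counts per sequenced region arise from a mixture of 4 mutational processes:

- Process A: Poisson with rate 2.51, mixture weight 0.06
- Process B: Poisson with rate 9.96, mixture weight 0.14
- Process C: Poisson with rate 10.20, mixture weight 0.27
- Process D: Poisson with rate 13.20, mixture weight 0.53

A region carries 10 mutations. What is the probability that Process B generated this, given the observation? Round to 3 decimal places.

The responsibility of component k is π_k f_k(x) divided by Σ_j π_j f_j(x).
Component likelihoods at x = 10 mutations:
  L_A = 0.000222277
  L_B = 0.1251
  L_C = 0.124863
  L_D = 0.081901
Prior × likelihood for each component:
  π_A·L_A = 0.06 × 0.000222277 = 1.33366e-05
  π_B·L_B = 0.14 × 0.1251 = 0.017514
  π_C·L_C = 0.27 × 0.124863 = 0.0337131
  π_D·L_D = 0.53 × 0.081901 = 0.0434075
Denominator: 1.33366e-05 + 0.017514 + 0.0337131 + 0.0434075 = 0.094648
P(Process B | x) = 0.017514 / 0.094648 ≈ 0.185

0.185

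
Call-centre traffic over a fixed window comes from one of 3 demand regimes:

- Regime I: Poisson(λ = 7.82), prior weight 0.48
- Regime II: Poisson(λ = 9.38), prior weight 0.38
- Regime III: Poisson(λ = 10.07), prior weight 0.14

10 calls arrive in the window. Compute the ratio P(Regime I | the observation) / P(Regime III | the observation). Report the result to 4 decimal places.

2.5945

Since P(k|x) ∝ P(Z=k) f_k(x), the posterior odds are P(Z=i) f_i(x) / (P(Z=j) f_j(x)).
Evaluate each component's likelihood at the observed value:
  L_I = e^(−7.82)·7.82^10/10! = 0.0946502
  L_II = e^(−9.38)·9.38^10/10! = 0.122626
  L_III = e^(−10.07)·10.07^10/10! = 0.12508
Odds = (0.48/0.14) × (0.0946502/0.12508) = 3.42857 × 0.75672 ≈ 2.5945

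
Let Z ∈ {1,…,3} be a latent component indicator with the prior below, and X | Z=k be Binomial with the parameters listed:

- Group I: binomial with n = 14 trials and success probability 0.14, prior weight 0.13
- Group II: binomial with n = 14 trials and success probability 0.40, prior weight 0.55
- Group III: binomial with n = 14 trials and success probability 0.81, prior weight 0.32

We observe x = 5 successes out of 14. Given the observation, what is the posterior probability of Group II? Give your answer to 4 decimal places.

The responsibility of component k is π_k f_k(x) divided by Σ_j π_j f_j(x).
Component likelihoods at x = 5 successes out of 14:
  L_I = 0.0277071
  L_II = 0.206598
  L_III = 0.000225254
Multiply by the mixture weights:
  π_I·L_I = 0.13 × 0.0277071 = 0.00360192
  π_II·L_II = 0.55 × 0.206598 = 0.113629
  π_III·L_III = 0.32 × 0.000225254 = 7.20811e-05
Marginal: 0.00360192 + 0.113629 + 7.20811e-05 = 0.117303
Responsibility of Group II: 0.113629 / 0.117303 ≈ 0.9687

0.9687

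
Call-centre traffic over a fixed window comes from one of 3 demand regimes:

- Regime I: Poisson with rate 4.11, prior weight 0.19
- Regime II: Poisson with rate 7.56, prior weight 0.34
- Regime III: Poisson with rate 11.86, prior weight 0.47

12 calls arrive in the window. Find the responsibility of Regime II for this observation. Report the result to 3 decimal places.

Apply Bayes' rule: the posterior for each component is proportional to its prior times its likelihood at x.
Evaluate each component's likelihood at the observed value:
  p_I = e^(−4.11)·4.11^12/12! = 0.00079582
  p_II = e^(−7.56)·7.56^12/12! = 0.0379017
  p_III = e^(−11.86)·11.86^12/12! = 0.114274
Multiply by the mixture weights:
  P(Z=I)·p_I = 0.19 × 0.00079582 = 0.000151206
  P(Z=II)·p_II = 0.34 × 0.0379017 = 0.0128866
  P(Z=III)·p_III = 0.47 × 0.114274 = 0.0537087
Evidence: 0.000151206 + 0.0128866 + 0.0537087 = 0.0667465
So the posterior for Regime II is 0.0128866 / 0.0667465 ≈ 0.193.

0.193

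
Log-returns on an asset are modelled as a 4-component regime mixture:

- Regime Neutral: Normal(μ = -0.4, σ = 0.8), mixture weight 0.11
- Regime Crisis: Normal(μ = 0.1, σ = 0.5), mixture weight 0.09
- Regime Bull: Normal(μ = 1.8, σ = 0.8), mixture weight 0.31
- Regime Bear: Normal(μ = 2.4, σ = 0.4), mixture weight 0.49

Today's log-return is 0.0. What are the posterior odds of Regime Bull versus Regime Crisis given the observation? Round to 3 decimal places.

Only the two components matter; the odds are (π_i f_i(x)) / (π_j f_j(x)).
Normal densities:
  f_Neutral = (1/(0.8·√(2π)))·exp(−(0.0−-0.4)²/(2·0.8²)) = 0.498678·exp(-0.12500) = 0.440082
  f_Crisis = (1/(0.5·√(2π)))·exp(−(0.0−0.1)²/(2·0.5²)) = 0.797885·exp(-0.02000) = 0.782085
  f_Bull = (1/(0.8·√(2π)))·exp(−(0.0−1.8)²/(2·0.8²)) = 0.498678·exp(-2.53125) = 0.0396746
  f_Bear = (1/(0.4·√(2π)))·exp(−(0.0−2.4)²/(2·0.4²)) = 0.997356·exp(-18.00000) = 1.51897e-08
Posterior odds = (π_Bull·f_Bull) / (π_Crisis·f_Crisis) = (0.31·0.0396746) / (0.09·0.782085) = 0.0122991 / 0.0703877 ≈ 0.175

0.175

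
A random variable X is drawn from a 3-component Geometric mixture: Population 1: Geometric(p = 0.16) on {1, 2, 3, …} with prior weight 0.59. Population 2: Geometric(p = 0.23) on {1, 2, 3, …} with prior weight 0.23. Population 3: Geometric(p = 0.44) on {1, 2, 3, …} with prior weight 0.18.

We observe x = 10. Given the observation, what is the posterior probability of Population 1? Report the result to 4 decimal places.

0.7825

P(component k | x) = π_k·f_k(x) / marginal(x), where marginal(x) = Σ_j π_j·f_j(x).
Component likelihoods at x = 10:
  p_1 = 0.16·(1−0.16)^9 = 0.16·0.208216 = 0.0333145
  p_2 = 0.23·(1−0.23)^9 = 0.23·0.0951517 = 0.0218849
  p_3 = 0.44·(1−0.44)^9 = 0.44·0.00541617 = 0.00238311
Weight by the priors:
  π_1·p_1 = 0.59 × 0.0333145 = 0.0196556
  π_2·p_2 = 0.23 × 0.0218849 = 0.00503352
  π_3·p_3 = 0.18 × 0.00238311 = 0.000428961
Normaliser: 0.0196556 + 0.00503352 + 0.000428961 = 0.0251181
Responsibility of Population 1: 0.0196556 / 0.0251181 ≈ 0.7825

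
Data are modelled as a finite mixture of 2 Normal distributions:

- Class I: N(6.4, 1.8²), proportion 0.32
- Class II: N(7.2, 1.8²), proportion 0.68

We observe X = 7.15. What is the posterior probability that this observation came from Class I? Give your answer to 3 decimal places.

Posterior ∝ prior × likelihood, so P(k | x) ∝ P(Z=k) f_k(x); normalise over all components.
Evaluate each component's likelihood at the observed value:
  p_I = 0.203207
  p_II = 0.221549
Prior × likelihood for each component:
  P(Z=I)·p_I = 0.32 × 0.203207 = 0.0650262
  P(Z=II)·p_II = 0.68 × 0.221549 = 0.150653
Normaliser: 0.0650262 + 0.150653 = 0.21568
P(Class I | x) = 0.0650262 / 0.21568 ≈ 0.301

0.301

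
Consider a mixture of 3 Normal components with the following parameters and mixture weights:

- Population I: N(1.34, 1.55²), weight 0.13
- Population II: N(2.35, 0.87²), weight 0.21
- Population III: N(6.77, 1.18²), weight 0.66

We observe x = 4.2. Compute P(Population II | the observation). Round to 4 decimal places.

The responsibility of component k is P(Z=k) f_k(x) divided by Σ_j P(Z=j) f_j(x).
Normal densities:
  f_I = 0.046911
  f_II = 0.0478089
  f_III = 0.0315488
Multiply by the mixture weights:
  P(Z=I)·f_I = 0.13 × 0.046911 = 0.00609843
  P(Z=II)·f_II = 0.21 × 0.0478089 = 0.0100399
  P(Z=III)·f_III = 0.66 × 0.0315488 = 0.0208222
Marginal: 0.00609843 + 0.0100399 + 0.0208222 = 0.0369605
P(Population II | data) ≈ 0.2716

0.2716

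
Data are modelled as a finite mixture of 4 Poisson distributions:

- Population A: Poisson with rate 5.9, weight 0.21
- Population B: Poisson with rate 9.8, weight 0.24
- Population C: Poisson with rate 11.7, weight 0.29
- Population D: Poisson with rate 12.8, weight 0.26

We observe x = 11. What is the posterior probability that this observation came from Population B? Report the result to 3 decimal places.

0.290

Apply Bayes' rule: the posterior for each component is proportional to its prior times its likelihood at x.
Evaluate each component's likelihood at the observed value:
  L_A = 0.0206956
  L_B = 0.111236
  L_C = 0.116854
  L_D = 0.104516
Multiply by the mixture weights:
  w_A·L_A = 0.21 × 0.0206956 = 0.00434609
  w_B·L_B = 0.24 × 0.111236 = 0.0266966
  w_C·L_C = 0.29 × 0.116854 = 0.0338876
  w_D·L_D = 0.26 × 0.104516 = 0.0271743
Sum: 0.00434609 + 0.0266966 + 0.0338876 + 0.0271743 = 0.0921046
So the posterior for Population B is 0.0266966 / 0.0921046 ≈ 0.290.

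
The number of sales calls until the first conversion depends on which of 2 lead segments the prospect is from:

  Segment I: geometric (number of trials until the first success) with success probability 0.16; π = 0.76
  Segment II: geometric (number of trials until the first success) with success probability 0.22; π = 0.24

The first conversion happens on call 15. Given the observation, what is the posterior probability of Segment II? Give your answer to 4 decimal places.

Posterior ∝ prior × likelihood, so P(k | x) ∝ π_k f_k(x); normalise over all components.
Component likelihoods at x = 15:
  p_I = 0.16·(1−0.16)^14 = 0.16·0.0870783 = 0.0139325
  p_II = 0.22·(1−0.22)^14 = 0.22·0.0308549 = 0.00678808
Weight by the priors:
  π_I·p_I = 0.76 × 0.0139325 = 0.0105887
  π_II·p_II = 0.24 × 0.00678808 = 0.00162914
Denominator: 0.0105887 + 0.00162914 = 0.0122179
So the posterior for Segment II is 0.00162914 / 0.0122179 ≈ 0.1333.

0.1333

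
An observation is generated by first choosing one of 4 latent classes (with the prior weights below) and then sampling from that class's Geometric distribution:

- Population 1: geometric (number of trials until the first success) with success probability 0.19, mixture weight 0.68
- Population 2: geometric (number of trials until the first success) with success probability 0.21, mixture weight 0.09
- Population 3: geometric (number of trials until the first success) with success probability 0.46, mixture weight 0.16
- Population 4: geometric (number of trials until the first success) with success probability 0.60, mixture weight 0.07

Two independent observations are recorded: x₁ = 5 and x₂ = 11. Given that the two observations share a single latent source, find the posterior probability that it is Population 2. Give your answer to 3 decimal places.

By Bayes' theorem, P(k | x) = π_k f_k(x) / Σ_j π_j f_j(x).
Since both observations come from the same component, the likelihood for component k is f_k(x₁)·f_k(x₂).
  f_1 = [0.19·(1−0.19)^4 = 0.19·0.430467 = 0.0817888] × [0.0230996] = 0.00188928
  f_2 = [0.21·(1−0.21)^4 = 0.21·0.389501 = 0.0817952] × [0.0198834] = 0.00162636
  f_3 = [0.46·(1−0.46)^4 = 0.46·0.0850306 = 0.0391141] × [0.00096983] = 3.7934e-05
  f_4 = [0.60·(1−0.60)^4 = 0.60·0.0256 = 0.01536] × [6.29146e-05] = 9.66368e-07
Unnormalised posteriors:
  π_1·f_1 = 0.68 × 0.00188928 = 0.00128471
  π_2·f_2 = 0.09 × 0.00162636 = 0.000146373
  π_3·f_3 = 0.16 × 3.7934e-05 = 6.06944e-06
  π_4·f_4 = 0.07 × 9.66368e-07 = 6.76457e-08
Evidence: 0.00128471 + 0.000146373 + 6.06944e-06 + 6.76457e-08 = 0.00143722
Responsibility of Population 2: 0.000146373 / 0.00143722 ≈ 0.102

0.102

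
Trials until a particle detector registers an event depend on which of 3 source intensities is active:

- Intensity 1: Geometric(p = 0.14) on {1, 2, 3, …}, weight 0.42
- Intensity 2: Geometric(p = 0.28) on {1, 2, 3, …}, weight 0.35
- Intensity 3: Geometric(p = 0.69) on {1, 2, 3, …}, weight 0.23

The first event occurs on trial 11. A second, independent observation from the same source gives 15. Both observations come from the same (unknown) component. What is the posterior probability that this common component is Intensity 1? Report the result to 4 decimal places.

Apply Bayes' rule: the posterior for each component is proportional to its prior times its likelihood at x.
Since both observations come from the same component, the likelihood for component k is f_k(x₁)·f_k(x₂).
  L_1 = [0.14·(1−0.14)^10 = 0.14·0.221302 = 0.0309822] × [0.0169475] = 0.000525072
  L_2 = [0.28·(1−0.28)^10 = 0.28·0.0374391 = 0.0104829] × [0.00281717] = 2.95322e-05
  L_3 = [0.69·(1−0.69)^10 = 0.69·8.19628e-06 = 5.65544e-06] × [5.22291e-08] = 2.95378e-13
Weight by the priors:
  π_1·L_1 = 0.42 × 0.000525072 = 0.00022053
  π_2·L_2 = 0.35 × 2.95322e-05 = 1.03363e-05
  π_3·L_3 = 0.23 × 2.95378e-13 = 6.7937e-14
Denominator: 0.00022053 + 1.03363e-05 + 6.7937e-14 = 0.000230867
P(Intensity 1 | x) = 0.00022053 / 0.000230867 ≈ 0.9552

0.9552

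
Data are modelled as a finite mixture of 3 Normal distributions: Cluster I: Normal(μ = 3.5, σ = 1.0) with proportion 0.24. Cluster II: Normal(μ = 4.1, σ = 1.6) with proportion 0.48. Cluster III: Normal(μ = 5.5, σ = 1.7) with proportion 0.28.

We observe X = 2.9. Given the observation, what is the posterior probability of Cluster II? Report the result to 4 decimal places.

The responsibility of component k is w_k f_k(x) divided by Σ_j w_j f_j(x).
Component likelihoods at x = 2.9:
  p_I = (1/(1.0·√(2π)))·exp(−(2.9−3.5)²/(2·1.0²)) = 0.398942·exp(-0.18000) = 0.333225
  p_II = (1/(1.6·√(2π)))·exp(−(2.9−4.1)²/(2·1.6²)) = 0.249339·exp(-0.28125) = 0.188211
  p_III = (1/(1.7·√(2π)))·exp(−(2.9−5.5)²/(2·1.7²)) = 0.234672·exp(-1.16955) = 0.0728672
Weight by the priors:
  w_I·p_I = 0.24 × 0.333225 = 0.0799739
  w_II·p_II = 0.48 × 0.188211 = 0.0903412
  w_III·p_III = 0.28 × 0.0728672 = 0.0204028
Sum: 0.0799739 + 0.0903412 + 0.0204028 = 0.190718
P(Cluster II | data) = 0.0903412 / 0.190718 ≈ 0.4737

0.4737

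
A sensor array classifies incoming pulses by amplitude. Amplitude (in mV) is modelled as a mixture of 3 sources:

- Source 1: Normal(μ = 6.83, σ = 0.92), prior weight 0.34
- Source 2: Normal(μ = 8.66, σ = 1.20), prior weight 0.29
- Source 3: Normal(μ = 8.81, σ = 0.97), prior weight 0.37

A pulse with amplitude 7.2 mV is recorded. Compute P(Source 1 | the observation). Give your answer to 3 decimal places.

P(component k | x) = π_k·f_k(x) / marginal(x), where marginal(x) = Σ_j π_j·f_j(x).
Normal densities:
  p_1 = (1/(0.92·√(2π)))·exp(−(7.2−6.83)²/(2·0.92²)) = 0.433633·exp(-0.08087) = 0.399945
  p_2 = (1/(1.20·√(2π)))·exp(−(7.2−8.66)²/(2·1.20²)) = 0.332452·exp(-0.74014) = 0.158595
  p_3 = (1/(0.97·√(2π)))·exp(−(7.2−8.81)²/(2·0.97²)) = 0.411281·exp(-1.37746) = 0.103733
Weight by the priors:
  π_1·p_1 = 0.34 × 0.399945 = 0.135981
  π_2·p_2 = 0.29 × 0.158595 = 0.0459927
  π_3·p_3 = 0.37 × 0.103733 = 0.0383811
Denominator: 0.135981 + 0.0459927 + 0.0383811 = 0.220355
So the posterior for Source 1 is 0.135981 / 0.220355 ≈ 0.617.

0.617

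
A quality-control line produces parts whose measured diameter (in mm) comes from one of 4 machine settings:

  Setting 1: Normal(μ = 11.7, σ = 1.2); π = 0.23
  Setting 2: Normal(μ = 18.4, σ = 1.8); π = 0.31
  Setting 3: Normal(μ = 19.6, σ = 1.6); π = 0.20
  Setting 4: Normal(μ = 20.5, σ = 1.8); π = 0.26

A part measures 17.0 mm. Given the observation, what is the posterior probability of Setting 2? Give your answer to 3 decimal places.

P(component k | x) = π_k·f_k(x) / marginal(x), where marginal(x) = Σ_j π_j·f_j(x).
Evaluate each component's likelihood at the observed value:
  L_1 = (1/(1.2·√(2π)))·exp(−(17.0−11.7)²/(2·1.2²)) = 0.332452·exp(-9.75347) = 1.9313e-05
  L_2 = (1/(1.8·√(2π)))·exp(−(17.0−18.4)²/(2·1.8²)) = 0.221635·exp(-0.30247) = 0.163786
  L_3 = (1/(1.6·√(2π)))·exp(−(17.0−19.6)²/(2·1.6²)) = 0.249339·exp(-1.32031) = 0.0665864
  L_4 = (1/(1.8·√(2π)))·exp(−(17.0−20.5)²/(2·1.8²)) = 0.221635·exp(-1.89043) = 0.0334683
Unnormalised posteriors:
  π_1·L_1 = 0.23 × 1.9313e-05 = 4.44199e-06
  π_2·L_2 = 0.31 × 0.163786 = 0.0507737
  π_3·L_3 = 0.20 × 0.0665864 = 0.0133173
  π_4·L_4 = 0.26 × 0.0334683 = 0.00870175
Sum: 4.44199e-06 + 0.0507737 + 0.0133173 + 0.00870175 = 0.0727971
So the posterior for Setting 2 is 0.0507737 / 0.0727971 ≈ 0.697.

0.697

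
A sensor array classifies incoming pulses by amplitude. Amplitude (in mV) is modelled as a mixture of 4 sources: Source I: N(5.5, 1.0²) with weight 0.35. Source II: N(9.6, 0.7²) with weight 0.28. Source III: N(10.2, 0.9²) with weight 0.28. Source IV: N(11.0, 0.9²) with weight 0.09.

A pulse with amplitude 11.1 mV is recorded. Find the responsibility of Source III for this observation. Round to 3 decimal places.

Posterior ∝ prior × likelihood, so P(k | x) ∝ P(Z=k) f_k(x); normalise over all components.
Component likelihoods at x = 11.1 mV:
  L_I = (1/(1.0·√(2π)))·exp(−(11.1−5.5)²/(2·1.0²)) = 0.398942·exp(-15.68000) = 6.18262e-08
  L_II = (1/(0.7·√(2π)))·exp(−(11.1−9.6)²/(2·0.7²)) = 0.569918·exp(-2.29592) = 0.057373
  L_III = (1/(0.9·√(2π)))·exp(−(11.1−10.2)²/(2·0.9²)) = 0.443269·exp(-0.50000) = 0.268856
  L_IV = (1/(0.9·√(2π)))·exp(−(11.1−11.0)²/(2·0.9²)) = 0.443269·exp(-0.00617) = 0.440541
Prior × likelihood for each component:
  P(Z=I)·L_I = 0.35 × 6.18262e-08 = 2.16392e-08
  P(Z=II)·L_II = 0.28 × 0.057373 = 0.0160644
  P(Z=III)·L_III = 0.28 × 0.268856 = 0.0752798
  P(Z=IV)·L_IV = 0.09 × 0.440541 = 0.0396487
Marginal: 2.16392e-08 + 0.0160644 + 0.0752798 + 0.0396487 = 0.130993
Responsibility of Source III: 0.0752798 / 0.130993 ≈ 0.575

0.575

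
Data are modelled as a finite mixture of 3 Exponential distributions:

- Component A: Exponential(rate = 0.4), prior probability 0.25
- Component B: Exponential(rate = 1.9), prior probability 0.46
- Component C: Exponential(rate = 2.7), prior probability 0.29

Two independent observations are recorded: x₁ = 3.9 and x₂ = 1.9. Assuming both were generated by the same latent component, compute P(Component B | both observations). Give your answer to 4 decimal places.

By Bayes' theorem, P(k | x) = π_k f_k(x) / Σ_j π_j f_j(x).
Since both observations come from the same component, the likelihood for component k is f_k(x₁)·f_k(x₂).
  p_A = [0.0840544] × [0.187067] = 0.0157238
  p_B = [0.00114982] × [0.0513985] = 5.90993e-05
  p_C = [7.21511e-05] × [0.0159747] = 1.15259e-06
Unnormalised posteriors:
  π_A·p_A = 0.25 × 0.0157238 = 0.00393094
  π_B·p_B = 0.46 × 5.90993e-05 = 2.71857e-05
  π_C·p_C = 0.29 × 1.15259e-06 = 3.34252e-07
Normaliser: 0.00393094 + 2.71857e-05 + 3.34252e-07 = 0.00395846
So the posterior for Component B is 2.71857e-05 / 0.00395846 ≈ 0.0069.

0.0069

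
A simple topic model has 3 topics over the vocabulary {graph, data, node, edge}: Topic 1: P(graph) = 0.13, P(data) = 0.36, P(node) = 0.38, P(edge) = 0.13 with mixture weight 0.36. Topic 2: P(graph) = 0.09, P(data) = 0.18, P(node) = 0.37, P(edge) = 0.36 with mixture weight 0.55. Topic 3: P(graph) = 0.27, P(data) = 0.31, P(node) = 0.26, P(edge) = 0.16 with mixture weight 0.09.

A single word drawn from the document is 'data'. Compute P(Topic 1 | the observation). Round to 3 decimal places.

The responsibility of component k is π_k f_k(x) divided by Σ_j π_j f_j(x).
Categorical probabilities:
  p_1 = P(data | comp) = 0.36
  p_2 = P(data | comp) = 0.18
  p_3 = P(data | comp) = 0.31
Prior × likelihood for each component:
  π_1·p_1 = 0.36 × 0.36 = 0.1296
  π_2·p_2 = 0.55 × 0.18 = 0.099
  π_3·p_3 = 0.09 × 0.31 = 0.0279
Denominator: 0.1296 + 0.099 + 0.0279 = 0.2565
So the posterior for Topic 1 is 0.1296 / 0.2565 ≈ 0.505.

0.505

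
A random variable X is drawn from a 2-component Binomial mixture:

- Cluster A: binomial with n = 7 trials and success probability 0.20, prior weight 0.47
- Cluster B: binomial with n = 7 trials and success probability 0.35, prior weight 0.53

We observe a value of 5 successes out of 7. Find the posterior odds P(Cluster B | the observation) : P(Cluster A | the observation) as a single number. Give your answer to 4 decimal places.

12.2184

Only the two components matter; the odds are (π_i f_i(x)) / (π_j f_j(x)).
Binomial probabilities:
  f_A = 0.0043008
  f_B = 0.0466
Odds = (0.53/0.47) × (0.0466/0.0043008) = 1.12766 × 10.8352 ≈ 12.2184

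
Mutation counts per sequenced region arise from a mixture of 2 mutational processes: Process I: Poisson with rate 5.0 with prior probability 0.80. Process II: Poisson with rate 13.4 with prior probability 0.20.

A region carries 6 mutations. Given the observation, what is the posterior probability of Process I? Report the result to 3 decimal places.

By Bayes' theorem, P(k | x) = P(Z=k) f_k(x) / Σ_j P(Z=j) f_j(x).
Poisson probabilities:
  f_I = e^(−5.0)·5.0^6/6! = 0.146223
  f_II = e^(−13.4)·13.4^6/6! = 0.0121829
Multiply by the mixture weights:
  P(Z=I)·f_I = 0.80 × 0.146223 = 0.116978
  P(Z=II)·f_II = 0.20 × 0.0121829 = 0.00243658
Denominator: 0.116978 + 0.00243658 = 0.119415
P(Process I | data) ≈ 0.980

0.980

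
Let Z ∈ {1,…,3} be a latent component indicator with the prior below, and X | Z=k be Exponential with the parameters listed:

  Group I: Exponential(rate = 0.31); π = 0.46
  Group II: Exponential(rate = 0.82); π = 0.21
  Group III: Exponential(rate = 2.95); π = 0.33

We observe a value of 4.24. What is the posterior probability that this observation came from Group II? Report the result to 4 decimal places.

Posterior ∝ prior × likelihood, so P(k | x) ∝ P(Z=k) f_k(x); normalise over all components.
Exponential densities:
  f_I = 0.31·e^(−0.31·4.24) = 0.31·e^(−1.3144) = 0.083277
  f_II = 0.82·e^(−0.82·4.24) = 0.82·e^(−3.4768) = 0.025343
  f_III = 2.95·e^(−2.95·4.24) = 2.95·e^(−12.5080) = 1.0906e-05
Weight by the priors:
  P(Z=I)·f_I = 0.46 × 0.083277 = 0.0383074
  P(Z=II)·f_II = 0.21 × 0.025343 = 0.00532204
  P(Z=III)·f_III = 0.33 × 1.0906e-05 = 3.59899e-06
Normaliser: 0.0383074 + 0.00532204 + 3.59899e-06 = 0.0436331
So the posterior for Group II is 0.00532204 / 0.0436331 ≈ 0.1220.

0.1220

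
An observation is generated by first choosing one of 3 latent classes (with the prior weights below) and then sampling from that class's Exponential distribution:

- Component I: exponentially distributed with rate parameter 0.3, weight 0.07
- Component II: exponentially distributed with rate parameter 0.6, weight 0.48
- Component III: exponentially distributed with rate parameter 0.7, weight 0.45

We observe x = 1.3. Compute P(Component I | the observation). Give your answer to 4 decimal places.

The responsibility of component k is π_k f_k(x) divided by Σ_j π_j f_j(x).
Evaluate each component's likelihood at the observed value:
  p_I = 0.3·e^(−0.3·1.3) = 0.3·e^(−0.3900) = 0.203117
  p_II = 0.6·e^(−0.6·1.3) = 0.6·e^(−0.7800) = 0.275044
  p_III = 0.7·e^(−0.7·1.3) = 0.7·e^(−0.9100) = 0.281767
Weight by the priors:
  π_I·p_I = 0.07 × 0.203117 = 0.0142182
  π_II·p_II = 0.48 × 0.275044 = 0.132021
  π_III·p_III = 0.45 × 0.281767 = 0.126795
Evidence: 0.0142182 + 0.132021 + 0.126795 = 0.273034
P(Component I | x) = 0.0142182 / 0.273034 ≈ 0.0521

0.0521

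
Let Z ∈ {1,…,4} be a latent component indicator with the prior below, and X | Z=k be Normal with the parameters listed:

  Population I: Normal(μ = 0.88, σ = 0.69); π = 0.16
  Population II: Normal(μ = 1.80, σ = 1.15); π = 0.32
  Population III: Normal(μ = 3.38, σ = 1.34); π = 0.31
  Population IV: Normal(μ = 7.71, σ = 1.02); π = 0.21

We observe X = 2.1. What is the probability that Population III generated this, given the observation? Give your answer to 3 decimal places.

0.316

Posterior ∝ prior × likelihood, so P(k | x) ∝ w_k f_k(x); normalise over all components.
Component likelihoods at x = 2.1:
  p_I = 0.121118
  p_II = 0.335301
  p_III = 0.188655
  p_IV = 1.05586e-07
Unnormalised posteriors:
  w_I·p_I = 0.16 × 0.121118 = 0.0193788
  w_II·p_II = 0.32 × 0.335301 = 0.107296
  w_III·p_III = 0.31 × 0.188655 = 0.0584831
  w_IV·p_IV = 0.21 × 1.05586e-07 = 2.2173e-08
Marginal: 0.0193788 + 0.107296 + 0.0584831 + 2.2173e-08 = 0.185158
So the posterior for Population III is 0.0584831 / 0.185158 ≈ 0.316.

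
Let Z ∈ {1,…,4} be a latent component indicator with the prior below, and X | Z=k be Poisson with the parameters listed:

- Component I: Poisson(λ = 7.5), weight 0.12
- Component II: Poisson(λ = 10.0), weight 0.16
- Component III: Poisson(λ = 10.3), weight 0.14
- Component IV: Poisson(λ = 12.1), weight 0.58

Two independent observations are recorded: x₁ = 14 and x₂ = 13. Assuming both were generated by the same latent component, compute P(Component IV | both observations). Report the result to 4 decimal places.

Apply Bayes' rule: the posterior for each component is proportional to its prior times its likelihood at x.
Since both observations come from the same component, the likelihood for component k is f_k(x₁)·f_k(x₂).
  p_I = [e^(−7.5)·7.5^14/14! = 0.0113042] × [0.0211012] = 0.000238533
  p_II = [e^(−10.0)·10.0^14/14! = 0.0520771] × [0.0729079] = 0.00379683
  p_III = [e^(−10.3)·10.3^14/14! = 0.0583552] × [0.0793178] = 0.0046286
  p_IV = [e^(−12.1)·12.1^14/14! = 0.0919652] × [0.106406] = 0.00978565
Unnormalised posteriors:
  π_I·p_I = 0.12 × 0.000238533 = 2.86239e-05
  π_II·p_II = 0.16 × 0.00379683 = 0.000607494
  π_III·p_III = 0.14 × 0.0046286 = 0.000648005
  π_IV·p_IV = 0.58 × 0.00978565 = 0.00567568
Evidence: 2.86239e-05 + 0.000607494 + 0.000648005 + 0.00567568 = 0.0069598
P(Component IV | x) = 0.00567568 / 0.0069598 ≈ 0.8155

0.8155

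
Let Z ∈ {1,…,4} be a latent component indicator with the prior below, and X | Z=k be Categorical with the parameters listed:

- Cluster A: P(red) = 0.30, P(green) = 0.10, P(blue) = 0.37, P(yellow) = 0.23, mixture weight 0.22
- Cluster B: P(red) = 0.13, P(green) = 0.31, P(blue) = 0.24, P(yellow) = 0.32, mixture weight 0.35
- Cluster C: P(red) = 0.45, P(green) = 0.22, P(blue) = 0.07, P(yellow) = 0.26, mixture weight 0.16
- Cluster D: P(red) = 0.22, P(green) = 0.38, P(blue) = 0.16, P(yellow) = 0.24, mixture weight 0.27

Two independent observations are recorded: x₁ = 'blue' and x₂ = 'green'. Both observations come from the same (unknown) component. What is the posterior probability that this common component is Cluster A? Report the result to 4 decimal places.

0.1534

Apply Bayes' rule: the posterior for each component is proportional to its prior times its likelihood at x.
Since both observations come from the same component, the likelihood for component k is f_k(x₁)·f_k(x₂).
  f_A = [0.37] × [0.1] = 0.037
  f_B = [0.24] × [0.31] = 0.0744
  f_C = [0.07] × [0.22] = 0.0154
  f_D = [0.16] × [0.38] = 0.0608
Weight by the priors:
  π_A·f_A = 0.22 × 0.037 = 0.00814
  π_B·f_B = 0.35 × 0.0744 = 0.02604
  π_C·f_C = 0.16 × 0.0154 = 0.002464
  π_D·f_D = 0.27 × 0.0608 = 0.016416
Denominator: 0.00814 + 0.02604 + 0.002464 + 0.016416 = 0.05306
P(Cluster A | x₁,x₂) ≈ 0.1534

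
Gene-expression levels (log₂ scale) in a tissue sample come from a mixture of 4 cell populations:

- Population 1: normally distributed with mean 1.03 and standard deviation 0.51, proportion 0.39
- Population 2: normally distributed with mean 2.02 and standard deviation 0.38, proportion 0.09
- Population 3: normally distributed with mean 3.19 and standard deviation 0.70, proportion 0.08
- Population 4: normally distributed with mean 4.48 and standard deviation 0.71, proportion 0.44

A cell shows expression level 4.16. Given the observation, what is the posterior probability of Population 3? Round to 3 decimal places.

By Bayes' theorem, P(k | x) = w_k f_k(x) / Σ_j w_j f_j(x).
Evaluate each component's likelihood at the observed value:
  L_1 = (1/(0.51·√(2π)))·exp(−(4.16−1.03)²/(2·0.51²)) = 0.782240·exp(-18.83295) = 5.17957e-09
  L_2 = (1/(0.38·√(2π)))·exp(−(4.16−2.02)²/(2·0.38²)) = 1.049848·exp(-15.85734) = 1.36261e-07
  L_3 = (1/(0.70·√(2π)))·exp(−(4.16−3.19)²/(2·0.70²)) = 0.569918·exp(-0.96010) = 0.218195
  L_4 = (1/(0.71·√(2π)))·exp(−(4.16−4.48)²/(2·0.71²)) = 0.561891·exp(-0.10157) = 0.507623
Prior × likelihood for each component:
  w_1·L_1 = 0.39 × 5.17957e-09 = 2.02003e-09
  w_2·L_2 = 0.09 × 1.36261e-07 = 1.22635e-08
  w_3·L_3 = 0.08 × 0.218195 = 0.0174556
  w_4·L_4 = 0.44 × 0.507623 = 0.223354
Normaliser: 2.02003e-09 + 1.22635e-08 + 0.0174556 + 0.223354 = 0.24081
Responsibility of Population 3: 0.0174556 / 0.24081 ≈ 0.072

0.072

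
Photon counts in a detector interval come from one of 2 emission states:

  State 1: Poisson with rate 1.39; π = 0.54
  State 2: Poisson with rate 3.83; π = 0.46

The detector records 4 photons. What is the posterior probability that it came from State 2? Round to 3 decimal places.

0.811

Posterior ∝ prior × likelihood, so P(k | x) ∝ w_k f_k(x); normalise over all components.
Poisson probabilities:
  p_1 = 0.0387417
  p_2 = 0.194642
Multiply by the mixture weights:
  w_1·p_1 = 0.54 × 0.0387417 = 0.0209205
  w_2·p_2 = 0.46 × 0.194642 = 0.0895352
Denominator: 0.0209205 + 0.0895352 = 0.110456
Responsibility of State 2: 0.0895352 / 0.110456 ≈ 0.811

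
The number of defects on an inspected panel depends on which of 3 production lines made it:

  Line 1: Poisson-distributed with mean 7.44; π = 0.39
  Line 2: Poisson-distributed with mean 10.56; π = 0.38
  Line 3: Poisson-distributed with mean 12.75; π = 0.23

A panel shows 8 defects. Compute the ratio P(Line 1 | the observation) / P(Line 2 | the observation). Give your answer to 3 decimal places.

1.411

Since P(k|x) ∝ π_k f_k(x), the posterior odds are π_i f_i(x) / (π_j f_j(x)).
Evaluate each component's likelihood at the observed value:
  L_1 = 0.136745
  L_2 = 0.0994583
  L_3 = 0.0502697
Posterior odds = (π_1·L_1) / (π_2·L_2) = (0.39·0.136745) / (0.38·0.0994583) = 0.0533306 / 0.0377942 ≈ 1.411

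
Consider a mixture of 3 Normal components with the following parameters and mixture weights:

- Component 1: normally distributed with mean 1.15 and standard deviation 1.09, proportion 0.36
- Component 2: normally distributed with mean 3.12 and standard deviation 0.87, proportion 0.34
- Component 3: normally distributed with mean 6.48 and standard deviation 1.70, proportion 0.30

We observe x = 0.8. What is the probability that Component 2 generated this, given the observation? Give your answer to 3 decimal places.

0.034

By Bayes' theorem, P(k | x) = π_k f_k(x) / Σ_j π_j f_j(x).
Normal densities:
  p_1 = (1/(1.09·√(2π)))·exp(−(0.8−1.15)²/(2·1.09²)) = 0.366002·exp(-0.05155) = 0.347612
  p_2 = (1/(0.87·√(2π)))·exp(−(0.8−3.12)²/(2·0.87²)) = 0.458554·exp(-3.55556) = 0.0130988
  p_3 = (1/(1.70·√(2π)))·exp(−(0.8−6.48)²/(2·1.70²)) = 0.234672·exp(-5.58173) = 0.000883785
Unnormalised posteriors:
  π_1·p_1 = 0.36 × 0.347612 = 0.12514
  π_2·p_2 = 0.34 × 0.0130988 = 0.0044536
  π_3·p_3 = 0.30 × 0.000883785 = 0.000265135
Denominator: 0.12514 + 0.0044536 + 0.000265135 = 0.129859
P(Component 2 | x) = 0.0044536 / 0.129859 ≈ 0.034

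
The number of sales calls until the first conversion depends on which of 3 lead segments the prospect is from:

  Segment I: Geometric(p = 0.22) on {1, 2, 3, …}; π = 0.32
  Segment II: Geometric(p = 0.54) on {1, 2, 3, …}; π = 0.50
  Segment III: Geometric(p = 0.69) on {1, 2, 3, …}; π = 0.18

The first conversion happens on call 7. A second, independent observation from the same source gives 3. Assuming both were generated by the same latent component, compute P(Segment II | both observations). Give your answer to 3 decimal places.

0.121

The responsibility of component k is π_k f_k(x) divided by Σ_j π_j f_j(x).
Since both observations come from the same component, the likelihood for component k is f_k(x₁)·f_k(x₂).
  f_I = [0.0495439] × [0.133848] = 0.00663135
  f_II = [0.00511612] × [0.114264] = 0.000584588
  f_III = [0.000612378] × [0.066309] = 4.06061e-05
Prior × likelihood for each component:
  π_I·f_I = 0.32 × 0.00663135 = 0.00212203
  π_II·f_II = 0.50 × 0.000584588 = 0.000292294
  π_III·f_III = 0.18 × 4.06061e-05 = 7.30911e-06
Normaliser: 0.00212203 + 0.000292294 + 7.30911e-06 = 0.00242164
P(Segment II | data) = 0.000292294 / 0.00242164 ≈ 0.121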